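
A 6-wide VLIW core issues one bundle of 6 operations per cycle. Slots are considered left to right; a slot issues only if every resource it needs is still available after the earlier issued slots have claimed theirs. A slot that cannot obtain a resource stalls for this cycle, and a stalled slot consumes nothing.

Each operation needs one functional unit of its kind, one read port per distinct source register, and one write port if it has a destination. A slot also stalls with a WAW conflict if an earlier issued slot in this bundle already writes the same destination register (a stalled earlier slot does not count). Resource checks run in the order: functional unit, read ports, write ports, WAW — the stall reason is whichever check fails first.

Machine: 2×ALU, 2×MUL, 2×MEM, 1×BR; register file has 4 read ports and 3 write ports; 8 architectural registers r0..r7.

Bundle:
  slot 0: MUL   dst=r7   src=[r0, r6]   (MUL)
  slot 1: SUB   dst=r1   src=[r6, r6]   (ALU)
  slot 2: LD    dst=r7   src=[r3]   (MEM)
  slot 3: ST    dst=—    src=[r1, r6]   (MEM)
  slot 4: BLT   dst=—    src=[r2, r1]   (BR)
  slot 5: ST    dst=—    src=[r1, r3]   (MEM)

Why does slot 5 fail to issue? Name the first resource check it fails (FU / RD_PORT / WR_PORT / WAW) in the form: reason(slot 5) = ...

reason(slot 5) = RD_PORT

slot 0 (MUL): ISSUE — free A2,Mu1,Ld2,B1 rp2 wp2
slot 1 (ALU): ISSUE — free A1,Mu1,Ld2,B1 rp1 wp1
slot 2 (MEM): stall WAW — free A1,Mu1,Ld2,B1 rp1 wp1
slot 3 (MEM): stall RD_PORT — free A1,Mu1,Ld2,B1 rp1 wp1
slot 4 (BR): stall RD_PORT — free A1,Mu1,Ld2,B1 rp1 wp1
slot 5 (MEM): stall RD_PORT — free A1,Mu1,Ld2,B1 rp1 wp1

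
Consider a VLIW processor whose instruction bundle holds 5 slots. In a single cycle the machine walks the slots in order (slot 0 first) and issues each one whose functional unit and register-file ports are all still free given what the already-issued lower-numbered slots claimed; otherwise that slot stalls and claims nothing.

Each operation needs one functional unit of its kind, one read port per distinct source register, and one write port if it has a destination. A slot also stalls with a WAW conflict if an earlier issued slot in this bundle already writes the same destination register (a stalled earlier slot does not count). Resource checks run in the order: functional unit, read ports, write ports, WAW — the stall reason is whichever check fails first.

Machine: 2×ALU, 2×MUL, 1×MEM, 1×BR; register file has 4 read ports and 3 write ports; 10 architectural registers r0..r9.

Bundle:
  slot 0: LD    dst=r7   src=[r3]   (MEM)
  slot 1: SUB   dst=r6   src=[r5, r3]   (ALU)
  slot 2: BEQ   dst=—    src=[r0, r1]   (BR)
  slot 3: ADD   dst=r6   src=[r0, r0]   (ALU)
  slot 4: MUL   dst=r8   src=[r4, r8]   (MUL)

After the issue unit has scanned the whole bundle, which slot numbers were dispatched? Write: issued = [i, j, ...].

(0) want 1×MEM +1rd +1wr — yes → AL2|MU2|ME0|BR1|rd3|wr2
(1) want 1×ALU +2rd +1wr — yes → AL1|MU2|ME0|BR1|rd1|wr1
(2) want 1×BR +2rd +0wr — RD_PORT → AL1|MU2|ME0|BR1|rd1|wr1
(3) want 1×ALU +1rd +1wr — WAW → AL1|MU2|ME0|BR1|rd1|wr1
(4) want 1×MUL +2rd +1wr — RD_PORT → AL1|MU2|ME0|BR1|rd1|wr1

issued = [0, 1]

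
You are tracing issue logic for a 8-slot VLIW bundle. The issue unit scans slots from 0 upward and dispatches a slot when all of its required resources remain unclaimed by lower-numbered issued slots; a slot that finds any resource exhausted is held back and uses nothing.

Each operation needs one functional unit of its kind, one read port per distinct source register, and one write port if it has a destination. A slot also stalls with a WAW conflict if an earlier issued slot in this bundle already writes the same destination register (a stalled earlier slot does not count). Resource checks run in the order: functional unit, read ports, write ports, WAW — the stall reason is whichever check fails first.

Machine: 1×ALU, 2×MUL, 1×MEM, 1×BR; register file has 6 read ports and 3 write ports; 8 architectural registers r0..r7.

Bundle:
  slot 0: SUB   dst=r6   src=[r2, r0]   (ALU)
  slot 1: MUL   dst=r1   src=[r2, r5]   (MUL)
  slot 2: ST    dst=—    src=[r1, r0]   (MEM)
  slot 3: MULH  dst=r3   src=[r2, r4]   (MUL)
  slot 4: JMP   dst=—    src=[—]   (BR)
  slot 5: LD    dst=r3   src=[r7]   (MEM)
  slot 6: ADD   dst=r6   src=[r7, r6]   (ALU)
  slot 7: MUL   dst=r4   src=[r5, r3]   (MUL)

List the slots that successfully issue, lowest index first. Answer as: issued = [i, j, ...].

issued = [0, 1, 2, 4]

  0. ALU→r6 ⇒ go  {0A/2Mu/1Ld/1B | 4r 2w}
  1. MUL→r1 ⇒ go  {0A/1Mu/1Ld/1B | 2r 1w}
  2. MEM ⇒ go  {0A/1Mu/0Ld/1B | 0r 1w}
  3. MUL→r3 ⇒ no(RD_PORT)  {0A/1Mu/0Ld/1B | 0r 1w}
  4. BR ⇒ go  {0A/1Mu/0Ld/0B | 0r 1w}
  5. MEM→r3 ⇒ no(FU)  {0A/1Mu/0Ld/0B | 0r 1w}
  6. ALU→r6 ⇒ no(FU)  {0A/1Mu/0Ld/0B | 0r 1w}
  7. MUL→r4 ⇒ no(RD_PORT)  {0A/1Mu/0Ld/0B | 0r 1w}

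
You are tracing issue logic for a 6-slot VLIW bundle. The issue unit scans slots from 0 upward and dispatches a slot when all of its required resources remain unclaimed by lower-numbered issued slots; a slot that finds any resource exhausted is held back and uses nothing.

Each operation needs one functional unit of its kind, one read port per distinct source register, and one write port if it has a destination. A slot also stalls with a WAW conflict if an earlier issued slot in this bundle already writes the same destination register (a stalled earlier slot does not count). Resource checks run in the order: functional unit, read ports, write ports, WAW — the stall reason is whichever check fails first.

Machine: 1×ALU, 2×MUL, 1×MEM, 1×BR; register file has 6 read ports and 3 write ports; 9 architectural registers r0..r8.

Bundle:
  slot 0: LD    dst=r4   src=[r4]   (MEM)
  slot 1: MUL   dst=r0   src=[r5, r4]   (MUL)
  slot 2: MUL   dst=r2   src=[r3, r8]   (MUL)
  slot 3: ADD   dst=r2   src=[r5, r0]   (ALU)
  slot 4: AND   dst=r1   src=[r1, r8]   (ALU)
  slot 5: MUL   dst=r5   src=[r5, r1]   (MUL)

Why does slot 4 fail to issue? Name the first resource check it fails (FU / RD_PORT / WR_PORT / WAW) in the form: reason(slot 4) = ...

slot 0 (MEM): ISSUE — free A1,Mu2,Ld0,B1 rp5 wp2
slot 1 (MUL): ISSUE — free A1,Mu1,Ld0,B1 rp3 wp1
slot 2 (MUL): ISSUE — free A1,Mu0,Ld0,B1 rp1 wp0
slot 3 (ALU): stall RD_PORT — free A1,Mu0,Ld0,B1 rp1 wp0
slot 4 (ALU): stall RD_PORT — free A1,Mu0,Ld0,B1 rp1 wp0
slot 5 (MUL): stall FU — free A1,Mu0,Ld0,B1 rp1 wp0

reason(slot 4) = RD_PORT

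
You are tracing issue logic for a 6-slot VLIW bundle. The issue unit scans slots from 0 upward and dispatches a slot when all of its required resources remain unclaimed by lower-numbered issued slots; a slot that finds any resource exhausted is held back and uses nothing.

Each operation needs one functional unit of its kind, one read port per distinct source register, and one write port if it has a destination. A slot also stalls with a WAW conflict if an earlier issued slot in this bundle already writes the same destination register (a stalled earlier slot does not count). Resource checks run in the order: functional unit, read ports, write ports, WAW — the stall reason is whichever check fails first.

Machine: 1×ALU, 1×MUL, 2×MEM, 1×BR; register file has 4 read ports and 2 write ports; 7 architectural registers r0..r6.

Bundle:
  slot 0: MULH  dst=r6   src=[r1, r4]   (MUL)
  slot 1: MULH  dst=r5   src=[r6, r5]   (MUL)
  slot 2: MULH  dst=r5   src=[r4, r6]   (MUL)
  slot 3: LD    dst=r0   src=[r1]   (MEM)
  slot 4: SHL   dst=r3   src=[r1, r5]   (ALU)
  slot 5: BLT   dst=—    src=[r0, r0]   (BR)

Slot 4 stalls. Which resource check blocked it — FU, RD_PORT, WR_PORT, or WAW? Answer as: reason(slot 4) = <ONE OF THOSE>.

reason(slot 4) = RD_PORT

#0 MUL src=r1,r4 dispatched  <A:1 Mu:0 Ld:2 B:1 rd:2 wr:1>
#1 MUL src=r6,r5 held:FU  <A:1 Mu:0 Ld:2 B:1 rd:2 wr:1>
#2 MUL src=r4,r6 held:FU  <A:1 Mu:0 Ld:2 B:1 rd:2 wr:1>
#3 MEM src=r1 dispatched  <A:1 Mu:0 Ld:1 B:1 rd:1 wr:0>
#4 ALU src=r1,r5 held:RD_PORT  <A:1 Mu:0 Ld:1 B:1 rd:1 wr:0>
#5 BR src=r0,r0 dispatched  <A:1 Mu:0 Ld:1 B:0 rd:0 wr:0>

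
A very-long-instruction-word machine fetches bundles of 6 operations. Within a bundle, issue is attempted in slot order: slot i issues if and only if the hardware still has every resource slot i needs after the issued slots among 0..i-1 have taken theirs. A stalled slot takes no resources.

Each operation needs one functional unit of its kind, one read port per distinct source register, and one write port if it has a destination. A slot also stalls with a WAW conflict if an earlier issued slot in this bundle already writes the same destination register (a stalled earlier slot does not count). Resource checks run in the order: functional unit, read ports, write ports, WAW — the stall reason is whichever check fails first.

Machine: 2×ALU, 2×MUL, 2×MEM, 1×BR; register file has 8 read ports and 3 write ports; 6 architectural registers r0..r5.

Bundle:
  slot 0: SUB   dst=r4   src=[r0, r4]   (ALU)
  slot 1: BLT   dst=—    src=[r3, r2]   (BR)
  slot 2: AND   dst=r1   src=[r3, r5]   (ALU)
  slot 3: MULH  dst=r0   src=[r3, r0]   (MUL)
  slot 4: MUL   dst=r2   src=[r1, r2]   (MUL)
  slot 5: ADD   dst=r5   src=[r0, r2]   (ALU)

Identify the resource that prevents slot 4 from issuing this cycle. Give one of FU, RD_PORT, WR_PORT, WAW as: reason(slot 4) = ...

reason(slot 4) = RD_PORT

#0 ALU src=r0,r4 dispatched  <A:1 Mu:2 Ld:2 B:1 rd:6 wr:2>
#1 BR src=r3,r2 dispatched  <A:1 Mu:2 Ld:2 B:0 rd:4 wr:2>
#2 ALU src=r3,r5 dispatched  <A:0 Mu:2 Ld:2 B:0 rd:2 wr:1>
#3 MUL src=r3,r0 dispatched  <A:0 Mu:1 Ld:2 B:0 rd:0 wr:0>
#4 MUL src=r1,r2 held:RD_PORT  <A:0 Mu:1 Ld:2 B:0 rd:0 wr:0>
#5 ALU src=r0,r2 held:FU  <A:0 Mu:1 Ld:2 B:0 rd:0 wr:0>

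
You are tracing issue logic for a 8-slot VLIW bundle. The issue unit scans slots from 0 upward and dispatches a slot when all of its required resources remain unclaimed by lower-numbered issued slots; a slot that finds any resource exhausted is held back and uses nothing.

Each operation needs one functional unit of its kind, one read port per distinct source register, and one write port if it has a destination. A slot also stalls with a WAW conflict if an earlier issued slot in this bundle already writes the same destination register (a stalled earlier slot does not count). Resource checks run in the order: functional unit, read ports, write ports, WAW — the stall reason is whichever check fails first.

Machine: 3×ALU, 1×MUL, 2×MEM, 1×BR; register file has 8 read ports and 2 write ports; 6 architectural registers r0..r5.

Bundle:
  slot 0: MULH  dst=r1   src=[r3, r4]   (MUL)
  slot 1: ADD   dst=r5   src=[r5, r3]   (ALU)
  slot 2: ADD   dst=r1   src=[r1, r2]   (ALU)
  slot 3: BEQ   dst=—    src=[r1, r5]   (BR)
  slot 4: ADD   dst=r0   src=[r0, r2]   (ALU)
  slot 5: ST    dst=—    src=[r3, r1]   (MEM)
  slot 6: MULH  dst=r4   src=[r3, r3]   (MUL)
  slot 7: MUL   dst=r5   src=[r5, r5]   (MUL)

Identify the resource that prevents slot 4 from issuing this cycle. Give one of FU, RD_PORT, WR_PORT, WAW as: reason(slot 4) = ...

slot 0 (MUL): ISSUE — free A3,Mu0,Ld2,B1 rp6 wp1
slot 1 (ALU): ISSUE — free A2,Mu0,Ld2,B1 rp4 wp0
slot 2 (ALU): stall WR_PORT — free A2,Mu0,Ld2,B1 rp4 wp0
slot 3 (BR): ISSUE — free A2,Mu0,Ld2,B0 rp2 wp0
slot 4 (ALU): stall WR_PORT — free A2,Mu0,Ld2,B0 rp2 wp0
slot 5 (MEM): ISSUE — free A2,Mu0,Ld1,B0 rp0 wp0
slot 6 (MUL): stall FU — free A2,Mu0,Ld1,B0 rp0 wp0
slot 7 (MUL): stall FU — free A2,Mu0,Ld1,B0 rp0 wp0

reason(slot 4) = WR_PORT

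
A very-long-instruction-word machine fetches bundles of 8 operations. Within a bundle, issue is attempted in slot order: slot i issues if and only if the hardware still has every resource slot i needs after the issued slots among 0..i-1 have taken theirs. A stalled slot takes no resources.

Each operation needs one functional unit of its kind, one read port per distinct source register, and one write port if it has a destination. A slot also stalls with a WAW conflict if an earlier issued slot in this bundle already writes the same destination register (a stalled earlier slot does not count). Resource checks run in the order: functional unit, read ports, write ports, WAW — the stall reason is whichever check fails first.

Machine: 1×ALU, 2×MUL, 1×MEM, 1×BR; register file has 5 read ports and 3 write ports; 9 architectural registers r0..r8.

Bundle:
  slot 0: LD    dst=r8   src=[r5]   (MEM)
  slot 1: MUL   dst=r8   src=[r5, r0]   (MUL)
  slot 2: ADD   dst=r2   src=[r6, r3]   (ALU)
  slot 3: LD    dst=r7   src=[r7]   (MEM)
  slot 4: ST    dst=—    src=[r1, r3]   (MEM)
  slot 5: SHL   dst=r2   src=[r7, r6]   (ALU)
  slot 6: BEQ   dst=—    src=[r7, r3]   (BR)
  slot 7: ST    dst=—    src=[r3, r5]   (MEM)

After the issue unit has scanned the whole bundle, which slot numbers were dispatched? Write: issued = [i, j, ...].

issued = [0, 2, 6]

(0) want 1×MEM +1rd +1wr — yes → AL1|MU2|ME0|BR1|rd4|wr2
(1) want 1×MUL +2rd +1wr — WAW → AL1|MU2|ME0|BR1|rd4|wr2
(2) want 1×ALU +2rd +1wr — yes → AL0|MU2|ME0|BR1|rd2|wr1
(3) want 1×MEM +1rd +1wr — FU → AL0|MU2|ME0|BR1|rd2|wr1
(4) want 1×MEM +2rd +0wr — FU → AL0|MU2|ME0|BR1|rd2|wr1
(5) want 1×ALU +2rd +1wr — FU → AL0|MU2|ME0|BR1|rd2|wr1
(6) want 1×BR +2rd +0wr — yes → AL0|MU2|ME0|BR0|rd0|wr1
(7) want 1×MEM +2rd +0wr — FU → AL0|MU2|ME0|BR0|rd0|wr1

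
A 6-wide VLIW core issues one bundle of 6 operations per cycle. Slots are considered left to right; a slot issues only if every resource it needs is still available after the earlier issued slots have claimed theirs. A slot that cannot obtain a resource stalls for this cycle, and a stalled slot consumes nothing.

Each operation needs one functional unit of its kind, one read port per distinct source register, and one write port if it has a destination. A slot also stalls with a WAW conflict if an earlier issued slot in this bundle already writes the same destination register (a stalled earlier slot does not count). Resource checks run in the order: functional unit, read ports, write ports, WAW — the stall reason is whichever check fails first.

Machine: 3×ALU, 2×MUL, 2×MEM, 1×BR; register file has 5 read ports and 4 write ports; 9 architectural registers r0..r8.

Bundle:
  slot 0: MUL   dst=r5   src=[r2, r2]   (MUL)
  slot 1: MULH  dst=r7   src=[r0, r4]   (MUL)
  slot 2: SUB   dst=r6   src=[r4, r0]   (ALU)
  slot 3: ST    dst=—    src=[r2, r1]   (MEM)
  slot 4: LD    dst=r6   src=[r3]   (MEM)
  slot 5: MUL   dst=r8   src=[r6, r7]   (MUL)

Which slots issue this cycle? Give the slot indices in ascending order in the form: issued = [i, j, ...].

  0. MUL→r5 ⇒ go  {3A/1Mu/2Ld/1B | 4r 3w}
  1. MUL→r7 ⇒ go  {3A/0Mu/2Ld/1B | 2r 2w}
  2. ALU→r6 ⇒ go  {2A/0Mu/2Ld/1B | 0r 1w}
  3. MEM ⇒ no(RD_PORT)  {2A/0Mu/2Ld/1B | 0r 1w}
  4. MEM→r6 ⇒ no(RD_PORT)  {2A/0Mu/2Ld/1B | 0r 1w}
  5. MUL→r8 ⇒ no(FU)  {2A/0Mu/2Ld/1B | 0r 1w}

issued = [0, 1, 2]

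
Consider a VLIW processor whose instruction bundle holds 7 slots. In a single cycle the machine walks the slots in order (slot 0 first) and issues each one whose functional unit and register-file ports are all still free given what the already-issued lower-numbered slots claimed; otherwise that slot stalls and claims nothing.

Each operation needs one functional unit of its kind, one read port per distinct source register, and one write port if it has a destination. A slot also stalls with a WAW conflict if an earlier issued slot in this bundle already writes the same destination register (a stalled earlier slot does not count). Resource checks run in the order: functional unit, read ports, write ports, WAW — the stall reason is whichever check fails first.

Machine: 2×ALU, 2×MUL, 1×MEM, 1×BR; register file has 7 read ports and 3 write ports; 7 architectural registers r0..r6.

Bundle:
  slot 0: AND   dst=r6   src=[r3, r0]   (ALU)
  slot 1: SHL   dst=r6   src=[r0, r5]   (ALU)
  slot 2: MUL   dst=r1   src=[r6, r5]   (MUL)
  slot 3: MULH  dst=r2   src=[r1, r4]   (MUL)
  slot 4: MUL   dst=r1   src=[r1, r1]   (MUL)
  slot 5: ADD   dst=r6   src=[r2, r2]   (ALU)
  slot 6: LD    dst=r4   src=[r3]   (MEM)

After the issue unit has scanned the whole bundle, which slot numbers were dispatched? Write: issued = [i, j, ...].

issued = [0, 2, 3]

#0 ALU src=r3,r0 dispatched  <A:1 Mu:2 Ld:1 B:1 rd:5 wr:2>
#1 ALU src=r0,r5 held:WAW  <A:1 Mu:2 Ld:1 B:1 rd:5 wr:2>
#2 MUL src=r6,r5 dispatched  <A:1 Mu:1 Ld:1 B:1 rd:3 wr:1>
#3 MUL src=r1,r4 dispatched  <A:1 Mu:0 Ld:1 B:1 rd:1 wr:0>
#4 MUL src=r1,r1 held:FU  <A:1 Mu:0 Ld:1 B:1 rd:1 wr:0>
#5 ALU src=r2,r2 held:WR_PORT  <A:1 Mu:0 Ld:1 B:1 rd:1 wr:0>
#6 MEM src=r3 held:WR_PORT  <A:1 Mu:0 Ld:1 B:1 rd:1 wr:0>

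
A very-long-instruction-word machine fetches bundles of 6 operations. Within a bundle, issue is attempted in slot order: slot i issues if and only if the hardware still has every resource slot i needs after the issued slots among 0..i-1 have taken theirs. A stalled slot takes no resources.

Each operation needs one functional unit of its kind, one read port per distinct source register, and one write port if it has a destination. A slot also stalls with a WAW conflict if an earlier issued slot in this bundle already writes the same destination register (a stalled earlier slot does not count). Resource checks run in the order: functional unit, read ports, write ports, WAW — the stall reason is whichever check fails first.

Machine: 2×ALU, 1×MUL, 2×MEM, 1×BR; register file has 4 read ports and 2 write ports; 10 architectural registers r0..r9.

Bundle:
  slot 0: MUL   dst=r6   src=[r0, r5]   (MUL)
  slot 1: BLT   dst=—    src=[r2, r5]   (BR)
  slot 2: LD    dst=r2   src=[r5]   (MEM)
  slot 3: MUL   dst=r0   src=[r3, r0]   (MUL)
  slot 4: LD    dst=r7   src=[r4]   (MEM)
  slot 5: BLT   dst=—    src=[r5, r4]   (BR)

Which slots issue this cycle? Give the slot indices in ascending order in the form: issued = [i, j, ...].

issued = [0, 1]

slot 0 (MUL): ISSUE — free A2,Mu0,Ld2,B1 rp2 wp1
slot 1 (BR): ISSUE — free A2,Mu0,Ld2,B0 rp0 wp1
slot 2 (MEM): stall RD_PORT — free A2,Mu0,Ld2,B0 rp0 wp1
slot 3 (MUL): stall FU — free A2,Mu0,Ld2,B0 rp0 wp1
slot 4 (MEM): stall RD_PORT — free A2,Mu0,Ld2,B0 rp0 wp1
slot 5 (BR): stall FU — free A2,Mu0,Ld2,B0 rp0 wp1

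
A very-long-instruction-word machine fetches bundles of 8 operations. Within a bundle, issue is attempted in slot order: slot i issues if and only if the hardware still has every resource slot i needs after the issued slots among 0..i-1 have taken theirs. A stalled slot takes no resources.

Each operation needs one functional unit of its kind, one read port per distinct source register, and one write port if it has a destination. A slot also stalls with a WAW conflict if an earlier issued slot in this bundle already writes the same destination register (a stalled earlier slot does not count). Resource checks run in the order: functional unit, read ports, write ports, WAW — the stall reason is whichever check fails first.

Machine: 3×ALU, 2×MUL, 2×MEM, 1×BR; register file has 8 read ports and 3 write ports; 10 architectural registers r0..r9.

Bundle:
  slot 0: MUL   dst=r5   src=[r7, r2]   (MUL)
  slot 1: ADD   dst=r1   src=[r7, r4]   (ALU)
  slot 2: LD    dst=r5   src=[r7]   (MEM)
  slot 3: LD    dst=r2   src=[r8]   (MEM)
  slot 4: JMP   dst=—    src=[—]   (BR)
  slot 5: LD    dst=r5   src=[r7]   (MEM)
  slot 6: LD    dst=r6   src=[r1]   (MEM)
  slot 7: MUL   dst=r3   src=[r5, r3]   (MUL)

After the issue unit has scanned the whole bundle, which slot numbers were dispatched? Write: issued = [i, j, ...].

(0) want 1×MUL +2rd +1wr — yes → AL3|MU1|ME2|BR1|rd6|wr2
(1) want 1×ALU +2rd +1wr — yes → AL2|MU1|ME2|BR1|rd4|wr1
(2) want 1×MEM +1rd +1wr — WAW → AL2|MU1|ME2|BR1|rd4|wr1
(3) want 1×MEM +1rd +1wr — yes → AL2|MU1|ME1|BR1|rd3|wr0
(4) want 1×BR +0rd +0wr — yes → AL2|MU1|ME1|BR0|rd3|wr0
(5) want 1×MEM +1rd +1wr — WR_PORT → AL2|MU1|ME1|BR0|rd3|wr0
(6) want 1×MEM +1rd +1wr — WR_PORT → AL2|MU1|ME1|BR0|rd3|wr0
(7) want 1×MUL +2rd +1wr — WR_PORT → AL2|MU1|ME1|BR0|rd3|wr0

issued = [0, 1, 3, 4]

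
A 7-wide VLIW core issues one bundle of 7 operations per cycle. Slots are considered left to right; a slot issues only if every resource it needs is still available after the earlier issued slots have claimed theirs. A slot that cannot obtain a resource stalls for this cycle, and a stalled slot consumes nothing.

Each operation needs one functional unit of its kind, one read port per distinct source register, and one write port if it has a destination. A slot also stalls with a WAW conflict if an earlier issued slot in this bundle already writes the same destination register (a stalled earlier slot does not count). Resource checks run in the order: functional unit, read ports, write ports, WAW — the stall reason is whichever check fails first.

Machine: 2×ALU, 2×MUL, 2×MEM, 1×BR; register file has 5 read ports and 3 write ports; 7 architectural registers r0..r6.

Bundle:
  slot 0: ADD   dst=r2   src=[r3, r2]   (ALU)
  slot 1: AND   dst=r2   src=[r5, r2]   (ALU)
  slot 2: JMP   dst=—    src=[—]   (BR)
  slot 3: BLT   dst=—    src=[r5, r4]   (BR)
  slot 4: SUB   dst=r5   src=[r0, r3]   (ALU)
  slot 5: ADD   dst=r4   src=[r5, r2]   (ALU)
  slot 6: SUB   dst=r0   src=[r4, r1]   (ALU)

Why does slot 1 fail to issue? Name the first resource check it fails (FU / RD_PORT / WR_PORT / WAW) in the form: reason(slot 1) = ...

  0. ALU→r2 ⇒ go  {1A/2Mu/2Ld/1B | 3r 2w}
  1. ALU→r2 ⇒ no(WAW)  {1A/2Mu/2Ld/1B | 3r 2w}
  2. BR ⇒ go  {1A/2Mu/2Ld/0B | 3r 2w}
  3. BR ⇒ no(FU)  {1A/2Mu/2Ld/0B | 3r 2w}
  4. ALU→r5 ⇒ go  {0A/2Mu/2Ld/0B | 1r 1w}
  5. ALU→r4 ⇒ no(FU)  {0A/2Mu/2Ld/0B | 1r 1w}
  6. ALU→r0 ⇒ no(FU)  {0A/2Mu/2Ld/0B | 1r 1w}

reason(slot 1) = WAW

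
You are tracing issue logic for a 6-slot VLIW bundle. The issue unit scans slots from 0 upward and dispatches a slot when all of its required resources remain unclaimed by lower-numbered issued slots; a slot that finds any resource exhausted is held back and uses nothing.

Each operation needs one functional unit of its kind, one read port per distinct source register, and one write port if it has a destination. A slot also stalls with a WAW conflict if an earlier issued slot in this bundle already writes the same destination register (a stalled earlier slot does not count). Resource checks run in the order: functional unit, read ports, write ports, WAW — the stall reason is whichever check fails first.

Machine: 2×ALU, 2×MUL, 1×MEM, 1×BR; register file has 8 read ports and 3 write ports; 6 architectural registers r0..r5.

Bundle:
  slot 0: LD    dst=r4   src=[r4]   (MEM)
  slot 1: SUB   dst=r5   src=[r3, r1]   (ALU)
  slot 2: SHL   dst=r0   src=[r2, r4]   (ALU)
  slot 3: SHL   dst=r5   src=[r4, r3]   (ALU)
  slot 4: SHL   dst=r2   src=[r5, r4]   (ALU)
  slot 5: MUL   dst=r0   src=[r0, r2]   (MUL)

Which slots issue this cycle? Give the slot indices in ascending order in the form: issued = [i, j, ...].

#0 MEM src=r4 dispatched  <A:2 Mu:2 Ld:0 B:1 rd:7 wr:2>
#1 ALU src=r3,r1 dispatched  <A:1 Mu:2 Ld:0 B:1 rd:5 wr:1>
#2 ALU src=r2,r4 dispatched  <A:0 Mu:2 Ld:0 B:1 rd:3 wr:0>
#3 ALU src=r4,r3 held:FU  <A:0 Mu:2 Ld:0 B:1 rd:3 wr:0>
#4 ALU src=r5,r4 held:FU  <A:0 Mu:2 Ld:0 B:1 rd:3 wr:0>
#5 MUL src=r0,r2 held:WR_PORT  <A:0 Mu:2 Ld:0 B:1 rd:3 wr:0>

issued = [0, 1, 2]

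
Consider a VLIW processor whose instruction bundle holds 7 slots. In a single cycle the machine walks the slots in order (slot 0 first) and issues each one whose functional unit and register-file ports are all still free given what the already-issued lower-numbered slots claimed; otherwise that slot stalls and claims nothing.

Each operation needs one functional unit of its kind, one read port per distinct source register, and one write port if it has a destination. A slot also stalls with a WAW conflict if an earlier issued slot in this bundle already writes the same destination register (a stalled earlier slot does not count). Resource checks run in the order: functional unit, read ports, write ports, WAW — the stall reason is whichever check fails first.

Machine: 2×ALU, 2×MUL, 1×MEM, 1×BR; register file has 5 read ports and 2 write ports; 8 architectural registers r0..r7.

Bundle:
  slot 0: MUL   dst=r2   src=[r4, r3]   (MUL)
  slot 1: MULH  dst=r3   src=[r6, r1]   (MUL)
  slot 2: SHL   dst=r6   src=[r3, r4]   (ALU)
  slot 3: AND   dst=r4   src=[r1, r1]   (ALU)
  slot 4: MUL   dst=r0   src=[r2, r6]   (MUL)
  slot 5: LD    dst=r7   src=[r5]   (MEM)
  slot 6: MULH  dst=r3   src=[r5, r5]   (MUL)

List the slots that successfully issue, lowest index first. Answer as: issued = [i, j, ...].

(0) want 1×MUL +2rd +1wr — yes → AL2|MU1|ME1|BR1|rd3|wr1
(1) want 1×MUL +2rd +1wr — yes → AL2|MU0|ME1|BR1|rd1|wr0
(2) want 1×ALU +2rd +1wr — RD_PORT → AL2|MU0|ME1|BR1|rd1|wr0
(3) want 1×ALU +1rd +1wr — WR_PORT → AL2|MU0|ME1|BR1|rd1|wr0
(4) want 1×MUL +2rd +1wr — FU → AL2|MU0|ME1|BR1|rd1|wr0
(5) want 1×MEM +1rd +1wr — WR_PORT → AL2|MU0|ME1|BR1|rd1|wr0
(6) want 1×MUL +1rd +1wr — FU → AL2|MU0|ME1|BR1|rd1|wr0

issued = [0, 1]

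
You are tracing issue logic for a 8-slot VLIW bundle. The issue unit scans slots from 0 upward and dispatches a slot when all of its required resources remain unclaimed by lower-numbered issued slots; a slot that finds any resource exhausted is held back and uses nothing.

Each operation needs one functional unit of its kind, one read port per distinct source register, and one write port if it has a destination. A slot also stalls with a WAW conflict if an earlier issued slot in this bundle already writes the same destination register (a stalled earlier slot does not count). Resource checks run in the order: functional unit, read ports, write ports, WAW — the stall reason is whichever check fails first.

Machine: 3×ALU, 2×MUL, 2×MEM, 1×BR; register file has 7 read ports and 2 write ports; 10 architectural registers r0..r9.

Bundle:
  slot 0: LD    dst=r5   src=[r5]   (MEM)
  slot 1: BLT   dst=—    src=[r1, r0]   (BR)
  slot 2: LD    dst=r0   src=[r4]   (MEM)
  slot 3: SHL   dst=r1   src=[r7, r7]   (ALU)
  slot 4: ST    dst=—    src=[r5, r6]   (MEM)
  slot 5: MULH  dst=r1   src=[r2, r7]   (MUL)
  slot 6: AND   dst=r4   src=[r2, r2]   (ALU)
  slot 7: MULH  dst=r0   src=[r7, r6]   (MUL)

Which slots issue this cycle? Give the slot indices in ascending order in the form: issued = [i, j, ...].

  0. MEM→r5 ⇒ go  {3A/2Mu/1Ld/1B | 6r 1w}
  1. BR ⇒ go  {3A/2Mu/1Ld/0B | 4r 1w}
  2. MEM→r0 ⇒ go  {3A/2Mu/0Ld/0B | 3r 0w}
  3. ALU→r1 ⇒ no(WR_PORT)  {3A/2Mu/0Ld/0B | 3r 0w}
  4. MEM ⇒ no(FU)  {3A/2Mu/0Ld/0B | 3r 0w}
  5. MUL→r1 ⇒ no(WR_PORT)  {3A/2Mu/0Ld/0B | 3r 0w}
  6. ALU→r4 ⇒ no(WR_PORT)  {3A/2Mu/0Ld/0B | 3r 0w}
  7. MUL→r0 ⇒ no(WR_PORT)  {3A/2Mu/0Ld/0B | 3r 0w}

issued = [0, 1, 2]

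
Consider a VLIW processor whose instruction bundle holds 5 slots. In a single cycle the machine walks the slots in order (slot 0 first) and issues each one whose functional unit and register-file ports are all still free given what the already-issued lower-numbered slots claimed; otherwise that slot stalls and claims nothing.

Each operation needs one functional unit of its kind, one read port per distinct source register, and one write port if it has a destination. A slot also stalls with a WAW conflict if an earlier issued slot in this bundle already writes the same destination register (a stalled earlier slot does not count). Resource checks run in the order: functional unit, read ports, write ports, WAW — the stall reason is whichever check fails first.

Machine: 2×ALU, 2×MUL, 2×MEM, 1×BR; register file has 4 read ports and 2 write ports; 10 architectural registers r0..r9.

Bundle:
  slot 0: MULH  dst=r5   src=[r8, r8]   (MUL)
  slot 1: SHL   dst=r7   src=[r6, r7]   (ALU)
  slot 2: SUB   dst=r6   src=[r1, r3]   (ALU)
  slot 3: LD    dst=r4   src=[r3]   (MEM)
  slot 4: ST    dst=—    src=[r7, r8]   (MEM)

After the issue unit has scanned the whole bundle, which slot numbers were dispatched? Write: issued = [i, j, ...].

[0] MUL needs rd=1 wr=1: ok; after: ALU=2 MUL=1 MEM=2 BR=1, R=3, W=1
[1] ALU needs rd=2 wr=1: ok; after: ALU=1 MUL=1 MEM=2 BR=1, R=1, W=0
[2] ALU needs rd=2 wr=1: RD_PORT; after: ALU=1 MUL=1 MEM=2 BR=1, R=1, W=0
[3] MEM needs rd=1 wr=1: WR_PORT; after: ALU=1 MUL=1 MEM=2 BR=1, R=1, W=0
[4] MEM needs rd=2 wr=0: RD_PORT; after: ALU=1 MUL=1 MEM=2 BR=1, R=1, W=0

issued = [0, 1]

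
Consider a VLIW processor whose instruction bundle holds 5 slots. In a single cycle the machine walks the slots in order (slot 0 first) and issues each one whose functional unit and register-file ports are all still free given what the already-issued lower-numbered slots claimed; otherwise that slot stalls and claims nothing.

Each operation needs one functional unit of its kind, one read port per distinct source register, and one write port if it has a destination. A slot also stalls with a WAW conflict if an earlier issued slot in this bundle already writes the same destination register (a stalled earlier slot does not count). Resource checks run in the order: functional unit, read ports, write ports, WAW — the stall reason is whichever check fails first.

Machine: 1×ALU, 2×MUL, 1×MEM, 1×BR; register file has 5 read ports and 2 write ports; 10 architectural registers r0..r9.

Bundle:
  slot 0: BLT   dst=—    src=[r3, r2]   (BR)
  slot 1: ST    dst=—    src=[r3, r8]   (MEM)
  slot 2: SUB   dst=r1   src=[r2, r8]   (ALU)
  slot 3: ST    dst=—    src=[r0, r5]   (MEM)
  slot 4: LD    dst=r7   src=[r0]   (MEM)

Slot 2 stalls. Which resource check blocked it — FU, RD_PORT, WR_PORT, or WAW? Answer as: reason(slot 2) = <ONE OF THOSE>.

reason(slot 2) = RD_PORT

#0 BR src=r3,r2 dispatched  <A:1 Mu:2 Ld:1 B:0 rd:3 wr:2>
#1 MEM src=r3,r8 dispatched  <A:1 Mu:2 Ld:0 B:0 rd:1 wr:2>
#2 ALU src=r2,r8 held:RD_PORT  <A:1 Mu:2 Ld:0 B:0 rd:1 wr:2>
#3 MEM src=r0,r5 held:FU  <A:1 Mu:2 Ld:0 B:0 rd:1 wr:2>
#4 MEM src=r0 held:FU  <A:1 Mu:2 Ld:0 B:0 rd:1 wr:2>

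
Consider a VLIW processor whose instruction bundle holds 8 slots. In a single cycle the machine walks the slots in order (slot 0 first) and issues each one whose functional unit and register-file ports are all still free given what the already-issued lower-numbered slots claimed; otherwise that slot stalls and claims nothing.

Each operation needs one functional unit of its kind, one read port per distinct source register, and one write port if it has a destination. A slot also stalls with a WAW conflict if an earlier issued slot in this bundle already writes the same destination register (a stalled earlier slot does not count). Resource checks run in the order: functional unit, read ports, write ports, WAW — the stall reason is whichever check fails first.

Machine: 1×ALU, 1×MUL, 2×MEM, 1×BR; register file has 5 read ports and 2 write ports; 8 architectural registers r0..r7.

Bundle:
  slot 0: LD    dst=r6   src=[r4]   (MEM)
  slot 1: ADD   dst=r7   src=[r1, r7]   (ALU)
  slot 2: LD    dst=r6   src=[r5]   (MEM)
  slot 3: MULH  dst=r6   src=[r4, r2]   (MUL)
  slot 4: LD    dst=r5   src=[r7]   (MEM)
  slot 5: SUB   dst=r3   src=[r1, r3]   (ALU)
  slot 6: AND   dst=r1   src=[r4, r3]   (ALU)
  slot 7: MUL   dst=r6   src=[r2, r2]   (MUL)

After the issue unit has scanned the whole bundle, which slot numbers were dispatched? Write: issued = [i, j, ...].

issued = [0, 1]

[0] MEM needs rd=1 wr=1: ok; after: ALU=1 MUL=1 MEM=1 BR=1, R=4, W=1
[1] ALU needs rd=2 wr=1: ok; after: ALU=0 MUL=1 MEM=1 BR=1, R=2, W=0
[2] MEM needs rd=1 wr=1: WR_PORT; after: ALU=0 MUL=1 MEM=1 BR=1, R=2, W=0
[3] MUL needs rd=2 wr=1: WR_PORT; after: ALU=0 MUL=1 MEM=1 BR=1, R=2, W=0
[4] MEM needs rd=1 wr=1: WR_PORT; after: ALU=0 MUL=1 MEM=1 BR=1, R=2, W=0
[5] ALU needs rd=2 wr=1: FU; after: ALU=0 MUL=1 MEM=1 BR=1, R=2, W=0
[6] ALU needs rd=2 wr=1: FU; after: ALU=0 MUL=1 MEM=1 BR=1, R=2, W=0
[7] MUL needs rd=1 wr=1: WR_PORT; after: ALU=0 MUL=1 MEM=1 BR=1, R=2, W=0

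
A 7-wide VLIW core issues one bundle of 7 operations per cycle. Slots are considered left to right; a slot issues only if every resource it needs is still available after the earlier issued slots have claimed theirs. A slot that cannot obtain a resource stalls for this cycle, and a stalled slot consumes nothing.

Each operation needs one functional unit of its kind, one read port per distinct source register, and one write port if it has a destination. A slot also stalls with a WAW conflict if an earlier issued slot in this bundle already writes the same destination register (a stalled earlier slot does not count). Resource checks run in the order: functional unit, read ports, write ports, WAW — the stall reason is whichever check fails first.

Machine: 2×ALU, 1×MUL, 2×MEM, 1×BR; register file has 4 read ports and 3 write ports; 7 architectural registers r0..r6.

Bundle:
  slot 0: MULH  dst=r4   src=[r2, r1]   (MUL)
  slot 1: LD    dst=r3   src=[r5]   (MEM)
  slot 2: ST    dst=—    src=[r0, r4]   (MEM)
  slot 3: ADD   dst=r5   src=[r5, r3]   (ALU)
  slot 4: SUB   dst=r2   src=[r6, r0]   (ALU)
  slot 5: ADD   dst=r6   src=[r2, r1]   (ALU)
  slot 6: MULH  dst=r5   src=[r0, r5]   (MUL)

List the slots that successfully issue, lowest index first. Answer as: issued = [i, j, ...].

(0) want 1×MUL +2rd +1wr — yes → AL2|MU0|ME2|BR1|rd2|wr2
(1) want 1×MEM +1rd +1wr — yes → AL2|MU0|ME1|BR1|rd1|wr1
(2) want 1×MEM +2rd +0wr — RD_PORT → AL2|MU0|ME1|BR1|rd1|wr1
(3) want 1×ALU +2rd +1wr — RD_PORT → AL2|MU0|ME1|BR1|rd1|wr1
(4) want 1×ALU +2rd +1wr — RD_PORT → AL2|MU0|ME1|BR1|rd1|wr1
(5) want 1×ALU +2rd +1wr — RD_PORT → AL2|MU0|ME1|BR1|rd1|wr1
(6) want 1×MUL +2rd +1wr — FU → AL2|MU0|ME1|BR1|rd1|wr1

issued = [0, 1]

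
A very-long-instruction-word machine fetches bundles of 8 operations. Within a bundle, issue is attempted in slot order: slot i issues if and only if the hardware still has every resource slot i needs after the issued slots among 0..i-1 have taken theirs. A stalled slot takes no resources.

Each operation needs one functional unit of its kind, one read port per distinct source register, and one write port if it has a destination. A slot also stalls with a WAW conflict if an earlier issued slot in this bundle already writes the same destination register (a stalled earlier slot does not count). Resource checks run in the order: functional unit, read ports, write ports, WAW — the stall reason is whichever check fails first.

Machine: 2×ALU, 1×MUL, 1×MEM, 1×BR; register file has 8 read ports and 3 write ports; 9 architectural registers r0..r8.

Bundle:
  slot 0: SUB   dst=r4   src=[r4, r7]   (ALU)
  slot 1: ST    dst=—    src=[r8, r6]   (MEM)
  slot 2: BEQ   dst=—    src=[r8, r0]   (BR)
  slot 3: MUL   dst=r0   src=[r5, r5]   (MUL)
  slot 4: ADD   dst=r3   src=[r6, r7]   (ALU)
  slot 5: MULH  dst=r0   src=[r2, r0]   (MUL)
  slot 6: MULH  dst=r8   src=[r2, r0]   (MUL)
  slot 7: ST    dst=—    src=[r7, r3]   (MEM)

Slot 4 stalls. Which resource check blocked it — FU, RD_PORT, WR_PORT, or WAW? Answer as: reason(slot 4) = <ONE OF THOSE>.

reason(slot 4) = RD_PORT

(0) want 1×ALU +2rd +1wr — yes → AL1|MU1|ME1|BR1|rd6|wr2
(1) want 1×MEM +2rd +0wr — yes → AL1|MU1|ME0|BR1|rd4|wr2
(2) want 1×BR +2rd +0wr — yes → AL1|MU1|ME0|BR0|rd2|wr2
(3) want 1×MUL +1rd +1wr — yes → AL1|MU0|ME0|BR0|rd1|wr1
(4) want 1×ALU +2rd +1wr — RD_PORT → AL1|MU0|ME0|BR0|rd1|wr1
(5) want 1×MUL +2rd +1wr — FU → AL1|MU0|ME0|BR0|rd1|wr1
(6) want 1×MUL +2rd +1wr — FU → AL1|MU0|ME0|BR0|rd1|wr1
(7) want 1×MEM +2rd +0wr — FU → AL1|MU0|ME0|BR0|rd1|wr1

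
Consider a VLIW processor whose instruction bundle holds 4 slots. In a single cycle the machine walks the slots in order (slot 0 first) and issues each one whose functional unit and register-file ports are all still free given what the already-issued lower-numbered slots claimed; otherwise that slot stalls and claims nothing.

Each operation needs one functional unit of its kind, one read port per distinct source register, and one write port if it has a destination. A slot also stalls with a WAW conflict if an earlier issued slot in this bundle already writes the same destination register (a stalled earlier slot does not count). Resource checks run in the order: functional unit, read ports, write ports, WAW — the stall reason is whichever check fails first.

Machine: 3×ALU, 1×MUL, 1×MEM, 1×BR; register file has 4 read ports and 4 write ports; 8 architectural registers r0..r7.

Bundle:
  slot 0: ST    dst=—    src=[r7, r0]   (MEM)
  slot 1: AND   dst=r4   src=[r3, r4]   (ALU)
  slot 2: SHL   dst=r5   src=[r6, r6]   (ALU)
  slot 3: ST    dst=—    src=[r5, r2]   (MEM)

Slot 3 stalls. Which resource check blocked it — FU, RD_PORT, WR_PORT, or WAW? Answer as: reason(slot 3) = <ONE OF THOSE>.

slot 0 (MEM): ISSUE — free A3,Mu1,Ld0,B1 rp2 wp4
slot 1 (ALU): ISSUE — free A2,Mu1,Ld0,B1 rp0 wp3
slot 2 (ALU): stall RD_PORT — free A2,Mu1,Ld0,B1 rp0 wp3
slot 3 (MEM): stall FU — free A2,Mu1,Ld0,B1 rp0 wp3

reason(slot 3) = FU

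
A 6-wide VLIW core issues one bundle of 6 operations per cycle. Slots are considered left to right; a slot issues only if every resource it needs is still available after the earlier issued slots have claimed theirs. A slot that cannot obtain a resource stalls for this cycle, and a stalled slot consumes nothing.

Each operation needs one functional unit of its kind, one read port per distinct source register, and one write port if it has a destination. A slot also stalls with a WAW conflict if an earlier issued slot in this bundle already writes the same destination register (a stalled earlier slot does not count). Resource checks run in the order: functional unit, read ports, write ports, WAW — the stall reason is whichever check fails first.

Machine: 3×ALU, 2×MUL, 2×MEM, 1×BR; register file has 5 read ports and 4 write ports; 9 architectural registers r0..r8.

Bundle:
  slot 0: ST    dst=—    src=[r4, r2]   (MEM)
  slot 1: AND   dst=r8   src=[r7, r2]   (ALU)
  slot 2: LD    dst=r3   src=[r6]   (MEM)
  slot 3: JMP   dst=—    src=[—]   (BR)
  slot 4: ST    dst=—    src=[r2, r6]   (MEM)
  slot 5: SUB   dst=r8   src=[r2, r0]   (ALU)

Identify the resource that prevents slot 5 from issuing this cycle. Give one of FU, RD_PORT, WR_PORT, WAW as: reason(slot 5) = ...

  0. MEM ⇒ go  {3A/2Mu/1Ld/1B | 3r 4w}
  1. ALU→r8 ⇒ go  {2A/2Mu/1Ld/1B | 1r 3w}
  2. MEM→r3 ⇒ go  {2A/2Mu/0Ld/1B | 0r 2w}
  3. BR ⇒ go  {2A/2Mu/0Ld/0B | 0r 2w}
  4. MEM ⇒ no(FU)  {2A/2Mu/0Ld/0B | 0r 2w}
  5. ALU→r8 ⇒ no(RD_PORT)  {2A/2Mu/0Ld/0B | 0r 2w}

reason(slot 5) = RD_PORT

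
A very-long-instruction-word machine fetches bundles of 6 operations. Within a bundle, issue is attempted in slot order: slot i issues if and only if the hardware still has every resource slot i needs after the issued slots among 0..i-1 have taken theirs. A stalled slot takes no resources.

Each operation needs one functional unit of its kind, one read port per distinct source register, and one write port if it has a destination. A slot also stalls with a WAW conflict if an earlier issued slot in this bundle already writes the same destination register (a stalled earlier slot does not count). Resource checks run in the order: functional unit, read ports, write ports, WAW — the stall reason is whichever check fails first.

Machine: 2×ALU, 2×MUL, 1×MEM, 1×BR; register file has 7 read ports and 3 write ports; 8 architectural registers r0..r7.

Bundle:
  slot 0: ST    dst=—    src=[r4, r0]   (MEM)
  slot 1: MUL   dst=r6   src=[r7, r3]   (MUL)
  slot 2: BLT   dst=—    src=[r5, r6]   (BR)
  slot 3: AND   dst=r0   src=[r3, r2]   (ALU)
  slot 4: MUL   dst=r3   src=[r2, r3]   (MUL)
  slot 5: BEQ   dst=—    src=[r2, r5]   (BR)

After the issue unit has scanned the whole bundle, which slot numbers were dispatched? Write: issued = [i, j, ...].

issued = [0, 1, 2]

(0) want 1×MEM +2rd +0wr — yes → AL2|MU2|ME0|BR1|rd5|wr3
(1) want 1×MUL +2rd +1wr — yes → AL2|MU1|ME0|BR1|rd3|wr2
(2) want 1×BR +2rd +0wr — yes → AL2|MU1|ME0|BR0|rd1|wr2
(3) want 1×ALU +2rd +1wr — RD_PORT → AL2|MU1|ME0|BR0|rd1|wr2
(4) want 1×MUL +2rd +1wr — RD_PORT → AL2|MU1|ME0|BR0|rd1|wr2
(5) want 1×BR +2rd +0wr — FU → AL2|MU1|ME0|BR0|rd1|wr2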